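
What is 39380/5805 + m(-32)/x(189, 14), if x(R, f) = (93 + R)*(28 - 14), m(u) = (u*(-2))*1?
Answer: 2597396/381969 ≈ 6.8000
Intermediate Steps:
m(u) = -2*u (m(u) = -2*u*1 = -2*u)
x(R, f) = 1302 + 14*R (x(R, f) = (93 + R)*14 = 1302 + 14*R)
39380/5805 + m(-32)/x(189, 14) = 39380/5805 + (-2*(-32))/(1302 + 14*189) = 39380*(1/5805) + 64/(1302 + 2646) = 7876/1161 + 64/3948 = 7876/1161 + 64*(1/3948) = 7876/1161 + 16/987 = 2597396/381969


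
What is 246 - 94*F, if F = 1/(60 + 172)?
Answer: 28489/116 ≈ 245.59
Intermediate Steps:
F = 1/232 ≈ 0.0043103
246 - 94*F = 246 - 94*1/232 = 246 - 47/116 = 28489/116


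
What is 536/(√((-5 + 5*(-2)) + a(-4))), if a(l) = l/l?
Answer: -268*I*√14/7 ≈ -143.25*I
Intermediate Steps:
a(l) = 1
536/(√((-5 + 5*(-2)) + a(-4))) = 536/(√((-5 + 5*(-2)) + 1)) = 536/(√((-5 - 10) + 1)) = 536/(√(-15 + 1)) = 536/(√(-14)) = 536/((I*√14)) = 536*(-I*√14/14) = -268*I*√14/7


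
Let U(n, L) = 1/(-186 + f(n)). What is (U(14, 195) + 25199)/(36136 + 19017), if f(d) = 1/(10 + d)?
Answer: 16066159/35163977 ≈ 0.45689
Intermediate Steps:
U(n, L) = 1/(-186 + 1/(10 + n))
(U(14, 195) + 25199)/(36136 + 19017) = ((-10 - 1*14)/(1859 + 186*14) + 25199)/(36136 + 19017) = ((-10 - 14)/(1859 + 2604) + 25199)/55153 = (-24/4463 + 25199)*(1/55153) = (112463113/4463)*(1/55153) = 16066159/35163977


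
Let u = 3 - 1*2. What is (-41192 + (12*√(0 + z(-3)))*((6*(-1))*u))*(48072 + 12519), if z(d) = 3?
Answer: -2495864472 - 4362552*√3 ≈ -2.5034e+9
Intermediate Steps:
u = 1 (u = 3 - 2 = 1)
(-41192 + (12*√(0 + z(-3)))*((6*(-1))*u))*(48072 + 12519) = (-41192 + (12*√(0 + 3))*((6*(-1))*1))*(48072 + 12519) = (-41192 + (12*√3)*(-6*1))*60591 = (-41192 + (12*√3)*(-6))*60591 = (-41192 - 72*√3)*60591 = -2495864472 - 4362552*√3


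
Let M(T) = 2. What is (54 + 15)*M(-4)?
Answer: 138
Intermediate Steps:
(54 + 15)*M(-4) = (54 + 15)*2 = 69*2 = 138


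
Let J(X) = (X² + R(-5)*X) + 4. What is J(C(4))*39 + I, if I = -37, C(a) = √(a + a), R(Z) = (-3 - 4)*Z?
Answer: 431 + 2730*√2 ≈ 4291.8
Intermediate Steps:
R(Z) = -7*Z
C(a) = √2*√a (C(a) = √(2*a) = √2*√a)
J(X) = 4 + X² + 35*X (J(X) = (X² + (-7*(-5))*X) + 4 = (X² + 35*X) + 4 = 4 + X² + 35*X)
J(C(4))*39 + I = (4 + (√2*√4)² + 35*(√2*√4))*39 - 37 = (4 + (√2*2)² + 35*(√2*2))*39 - 37 = (4 + (2*√2)² + 35*(2*√2))*39 - 37 = (4 + 8 + 70*√2)*39 - 37 = (12 + 70*√2)*39 - 37 = (468 + 2730*√2) - 37 = 431 + 2730*√2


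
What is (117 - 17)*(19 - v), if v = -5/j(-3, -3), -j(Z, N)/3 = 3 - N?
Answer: 16850/9 ≈ 1872.2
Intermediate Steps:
j(Z, N) = -9 + 3*N (j(Z, N) = -3*(3 - N) = -9 + 3*N)
v = 5/18 (v = -5/(-9 + 3*(-3)) = -5/(-9 - 9) = -5/(-18) = -5*(-1/18) = 5/18 ≈ 0.27778)
(117 - 17)*(19 - v) = (117 - 17)*(19 - 1*5/18) = 100*(19 - 5/18) = 100*(337/18) = 16850/9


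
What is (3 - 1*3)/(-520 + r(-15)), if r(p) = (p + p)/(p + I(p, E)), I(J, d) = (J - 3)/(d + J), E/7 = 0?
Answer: 0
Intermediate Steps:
E = 0 (E = 7*0 = 0)
I(J, d) = (-3 + J)/(J + d)
r(p) = 2*p/(p + (-3 + p)/p) (r(p) = (p + p)/(p + (-3 + p)/(p + 0)) = (2*p)/(p + (-3 + p)/p) = 2*p/(p + (-3 + p)/p))
(3 - 1*3)/(-520 + r(-15)) = (3 - 1*3)/(-520 + 2*(-15)**2/(-3 - 15 + (-15)**2)) = (3 - 3)/(-520 + 2*225/(-3 - 15 + 225)) = 0/(-520 + 2*225/207) = 0/(-520 + 2*225*(1/207)) = 0/(-520 + 50/23) = 0/(-11910/23) = -23/11910*0 = 0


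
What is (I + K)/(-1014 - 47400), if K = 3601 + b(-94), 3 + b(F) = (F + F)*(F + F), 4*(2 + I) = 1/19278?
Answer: -3002741281/3733300368 ≈ -0.80431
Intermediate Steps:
I = -154223/77112 (I = -2 + (¼)/19278 = -2 + (¼)*(1/19278) = -2 + 1/77112 = -154223/77112 ≈ -2.0000)
b(F) = -3 + 4*F² (b(F) = -3 + (F + F)*(F + F) = -3 + (2*F)*(2*F) = -3 + 4*F²)
K = 38942 (K = 3601 + (-3 + 4*(-94)²) = 3601 + (-3 + 4*8836) = 3601 + (-3 + 35344) = 3601 + 35341 = 38942)
(I + K)/(-1014 - 47400) = (-154223/77112 + 38942)/(-1014 - 47400) = (3002741281/77112)/(-48414) = (3002741281/77112)*(-1/48414) = -3002741281/3733300368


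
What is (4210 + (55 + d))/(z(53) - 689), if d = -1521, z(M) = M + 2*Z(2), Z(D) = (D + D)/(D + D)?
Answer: -1372/317 ≈ -4.3281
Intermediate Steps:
Z(D) = 1 (Z(D) = (2*D)/((2*D)) = (2*D)*(1/(2*D)) = 1)
z(M) = 2 + M (z(M) = M + 2*1 = M + 2 = 2 + M)
(4210 + (55 + d))/(z(53) - 689) = (4210 + (55 - 1521))/((2 + 53) - 689) = (4210 - 1466)/(55 - 689) = 2744/(-634) = 2744*(-1/634) = -1372/317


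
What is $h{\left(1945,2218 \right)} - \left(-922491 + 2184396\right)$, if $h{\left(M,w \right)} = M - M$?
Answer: $-1261905$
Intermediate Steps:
$h{\left(M,w \right)} = 0$
$h{\left(1945,2218 \right)} - \left(-922491 + 2184396\right) = 0 - \left(-922491 + 2184396\right) = 0 - 1261905 = -1261905$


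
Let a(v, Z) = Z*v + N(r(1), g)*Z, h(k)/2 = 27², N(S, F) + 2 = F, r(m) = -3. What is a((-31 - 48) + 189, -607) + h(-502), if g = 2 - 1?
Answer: -64705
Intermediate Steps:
g = 1
N(S, F) = -2 + F
h(k) = 1458 (h(k) = 2*27² = 2*729 = 1458)
a(v, Z) = -Z + Z*v (a(v, Z) = Z*v + (-2 + 1)*Z = Z*v - Z = -Z + Z*v)
a((-31 - 48) + 189, -607) + h(-502) = -607*(-1 + ((-31 - 48) + 189)) + 1458 = -607*(-1 + (-79 + 189)) + 1458 = -607*(-1 + 110) + 1458 = -607*109 + 1458 = -66163 + 1458 = -64705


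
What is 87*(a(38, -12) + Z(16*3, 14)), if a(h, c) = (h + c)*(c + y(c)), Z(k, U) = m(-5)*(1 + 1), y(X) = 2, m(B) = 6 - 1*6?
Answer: -22620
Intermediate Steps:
m(B) = 0 (m(B) = 6 - 6 = 0)
Z(k, U) = 0 (Z(k, U) = 0*(1 + 1) = 0*2 = 0)
a(h, c) = (2 + c)*(c + h) (a(h, c) = (h + c)*(c + 2) = (c + h)*(2 + c) = (2 + c)*(c + h))
87*(a(38, -12) + Z(16*3, 14)) = 87*(((-12)**2 + 2*(-12) + 2*38 - 12*38) + 0) = 87*((144 - 24 + 76 - 456) + 0) = 87*(-260 + 0) = 87*(-260) = -22620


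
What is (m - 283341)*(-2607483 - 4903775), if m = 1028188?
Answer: -5594737987526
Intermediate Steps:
(m - 283341)*(-2607483 - 4903775) = (1028188 - 283341)*(-2607483 - 4903775) = 744847*(-7511258) = -5594737987526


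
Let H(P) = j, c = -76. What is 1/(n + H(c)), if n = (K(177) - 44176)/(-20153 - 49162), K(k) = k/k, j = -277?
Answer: -4621/1277072 ≈ -0.0036184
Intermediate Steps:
H(P) = -277
K(k) = 1
n = 2945/4621 (n = (1 - 44176)/(-20153 - 49162) = -44175/(-69315) = -44175*(-1/69315) = 2945/4621 ≈ 0.63731)
1/(n + H(c)) = 1/(2945/4621 - 277) = 1/(-1277072/4621) = -4621/1277072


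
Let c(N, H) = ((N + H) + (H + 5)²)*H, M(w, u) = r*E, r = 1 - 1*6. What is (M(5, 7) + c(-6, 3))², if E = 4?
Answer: 26569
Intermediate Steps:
r = -5 (r = 1 - 6 = -5)
M(w, u) = -20 (M(w, u) = -5*4 = -20)
c(N, H) = H*(H + N + (5 + H)²) (c(N, H) = ((H + N) + (5 + H)²)*H = (H + N + (5 + H)²)*H = H*(H + N + (5 + H)²))
(M(5, 7) + c(-6, 3))² = (-20 + 3*(3 - 6 + (5 + 3)²))² = (-20 + 3*(3 - 6 + 8²))² = (-20 + 3*(3 - 6 + 64))² = (-20 + 3*61)² = (-20 + 183)² = 163² = 26569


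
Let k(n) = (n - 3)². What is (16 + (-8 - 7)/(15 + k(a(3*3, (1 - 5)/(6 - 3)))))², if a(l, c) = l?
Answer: 71289/289 ≈ 246.67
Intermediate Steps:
k(n) = (-3 + n)²
(16 + (-8 - 7)/(15 + k(a(3*3, (1 - 5)/(6 - 3)))))² = (16 + (-8 - 7)/(15 + (-3 + 3*3)²))² = (16 - 15/(15 + (-3 + 9)²))² = (16 - 15/(15 + 6²))² = (16 - 15/(15 + 36))² = (16 - 15/51)² = (16 - 15*1/51)² = (16 - 5/17)² = (267/17)² = 71289/289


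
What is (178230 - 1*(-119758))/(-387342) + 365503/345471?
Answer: 6438075113/22302571347 ≈ 0.28867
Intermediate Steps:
(178230 - 1*(-119758))/(-387342) + 365503/345471 = (178230 + 119758)*(-1/387342) + 365503*(1/345471) = 297988*(-1/387342) + 365503/345471 = -148994/193671 + 365503/345471 = 6438075113/22302571347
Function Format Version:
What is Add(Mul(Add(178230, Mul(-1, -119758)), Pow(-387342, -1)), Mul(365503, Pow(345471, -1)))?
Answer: Rational(6438075113, 22302571347) ≈ 0.28867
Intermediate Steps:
Add(Mul(Add(178230, Mul(-1, -119758)), Pow(-387342, -1)), Mul(365503, Pow(345471, -1))) = Add(Mul(Add(178230, 119758), Rational(-1, 387342)), Mul(365503, Rational(1, 345471))) = Add(Mul(297988, Rational(-1, 387342)), Rational(365503, 345471)) = Add(Rational(-148994, 193671), Rational(365503, 345471)) = Rational(6438075113, 22302571347)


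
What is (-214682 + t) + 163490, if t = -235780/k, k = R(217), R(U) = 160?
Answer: -421325/8 ≈ -52666.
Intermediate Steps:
k = 160
t = -11789/8 (t = -235780/160 = -235780*1/160 = -11789/8 ≈ -1473.6)
(-214682 + t) + 163490 = (-214682 - 11789/8) + 163490 = -1729245/8 + 163490 = -421325/8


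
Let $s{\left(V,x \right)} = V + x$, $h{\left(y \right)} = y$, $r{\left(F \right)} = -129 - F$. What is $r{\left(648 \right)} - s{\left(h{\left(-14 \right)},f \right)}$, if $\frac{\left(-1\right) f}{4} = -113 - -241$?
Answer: $-251$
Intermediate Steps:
$f = -512$ ($f = - 4 \left(-113 - -241\right) = - 4 \left(-113 + 241\right) = \left(-4\right) 128 = -512$)
$r{\left(648 \right)} - s{\left(h{\left(-14 \right)},f \right)} = \left(-129 - 648\right) - \left(-14 - 512\right) = \left(-129 - 648\right) - -526 = -777 + 526 = -251$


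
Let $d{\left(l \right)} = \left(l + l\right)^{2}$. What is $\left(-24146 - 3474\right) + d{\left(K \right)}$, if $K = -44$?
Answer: $-19876$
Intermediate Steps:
$d{\left(l \right)} = 4 l^{2}$ ($d{\left(l \right)} = \left(2 l\right)^{2} = 4 l^{2}$)
$\left(-24146 - 3474\right) + d{\left(K \right)} = \left(-24146 - 3474\right) + 4 \left(-44\right)^{2} = \left(-24146 - 3474\right) + 4 \cdot 1936 = -27620 + 7744 = -19876$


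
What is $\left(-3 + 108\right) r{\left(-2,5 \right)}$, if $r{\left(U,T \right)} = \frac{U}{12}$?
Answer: $- \frac{35}{2} \approx -17.5$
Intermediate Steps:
$r{\left(U,T \right)} = \frac{U}{12}$ ($r{\left(U,T \right)} = U \frac{1}{12} = \frac{U}{12}$)
$\left(-3 + 108\right) r{\left(-2,5 \right)} = \left(-3 + 108\right) \frac{1}{12} \left(-2\right) = 105 \left(- \frac{1}{6}\right) = - \frac{35}{2}$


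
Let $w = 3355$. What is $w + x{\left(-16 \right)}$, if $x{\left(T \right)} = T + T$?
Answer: $3323$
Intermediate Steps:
$x{\left(T \right)} = 2 T$
$w + x{\left(-16 \right)} = 3355 + 2 \left(-16\right) = 3355 - 32 = 3323$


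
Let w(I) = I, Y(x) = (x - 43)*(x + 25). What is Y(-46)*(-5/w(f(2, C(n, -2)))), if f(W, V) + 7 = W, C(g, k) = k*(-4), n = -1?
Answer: 1869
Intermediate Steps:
Y(x) = (-43 + x)*(25 + x)
C(g, k) = -4*k
f(W, V) = -7 + W
Y(-46)*(-5/w(f(2, C(n, -2)))) = (-1075 + (-46)**2 - 18*(-46))*(-5/(-7 + 2)) = (-1075 + 2116 + 828)*(-5/(-5)) = 1869*(-5*(-1/5)) = 1869*1 = 1869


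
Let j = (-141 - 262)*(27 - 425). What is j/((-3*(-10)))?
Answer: 80197/15 ≈ 5346.5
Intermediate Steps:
j = 160394 (j = -403*(-398) = 160394)
j/((-3*(-10))) = 160394/((-3*(-10))) = 160394/30 = 160394*(1/30) = 80197/15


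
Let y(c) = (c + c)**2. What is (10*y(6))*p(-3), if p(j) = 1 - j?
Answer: 5760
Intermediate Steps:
y(c) = 4*c**2 (y(c) = (2*c)**2 = 4*c**2)
(10*y(6))*p(-3) = (10*(4*6**2))*(1 - 1*(-3)) = (10*(4*36))*(1 + 3) = (10*144)*4 = 1440*4 = 5760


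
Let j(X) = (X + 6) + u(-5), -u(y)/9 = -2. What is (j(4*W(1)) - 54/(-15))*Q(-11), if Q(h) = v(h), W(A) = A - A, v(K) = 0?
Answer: 0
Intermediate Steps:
W(A) = 0
u(y) = 18 (u(y) = -9*(-2) = 18)
j(X) = 24 + X (j(X) = (X + 6) + 18 = (6 + X) + 18 = 24 + X)
Q(h) = 0
(j(4*W(1)) - 54/(-15))*Q(-11) = ((24 + 4*0) - 54/(-15))*0 = ((24 + 0) - 54*(-1/15))*0 = (24 + 18/5)*0 = (138/5)*0 = 0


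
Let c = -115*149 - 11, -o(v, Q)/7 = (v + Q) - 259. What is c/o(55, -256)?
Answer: -8573/1610 ≈ -5.3248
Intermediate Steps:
o(v, Q) = 1813 - 7*Q - 7*v (o(v, Q) = -7*((v + Q) - 259) = -7*((Q + v) - 259) = -7*(-259 + Q + v) = 1813 - 7*Q - 7*v)
c = -17146 (c = -17135 - 11 = -17146)
c/o(55, -256) = -17146/(1813 - 7*(-256) - 7*55) = -17146/(1813 + 1792 - 385) = -17146/3220 = -17146*1/3220 = -8573/1610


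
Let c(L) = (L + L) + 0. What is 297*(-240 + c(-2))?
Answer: -72468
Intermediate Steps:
c(L) = 2*L (c(L) = 2*L + 0 = 2*L)
297*(-240 + c(-2)) = 297*(-240 + 2*(-2)) = 297*(-240 - 4) = 297*(-244) = -72468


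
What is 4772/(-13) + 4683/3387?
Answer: -5367295/14677 ≈ -365.69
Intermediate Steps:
4772/(-13) + 4683/3387 = 4772*(-1/13) + 4683*(1/3387) = -4772/13 + 1561/1129 = -5367295/14677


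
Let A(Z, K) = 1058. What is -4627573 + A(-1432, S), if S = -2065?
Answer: -4626515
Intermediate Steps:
-4627573 + A(-1432, S) = -4627573 + 1058 = -4626515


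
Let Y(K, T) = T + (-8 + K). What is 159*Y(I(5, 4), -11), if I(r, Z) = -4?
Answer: -3657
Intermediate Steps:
Y(K, T) = -8 + K + T
159*Y(I(5, 4), -11) = 159*(-8 - 4 - 11) = 159*(-23) = -3657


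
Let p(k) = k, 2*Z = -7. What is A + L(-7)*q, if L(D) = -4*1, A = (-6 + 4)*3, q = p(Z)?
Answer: 8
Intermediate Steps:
Z = -7/2 (Z = (1/2)*(-7) = -7/2 ≈ -3.5000)
q = -7/2 ≈ -3.5000
A = -6 (A = -2*3 = -6)
L(D) = -4
A + L(-7)*q = -6 - 4*(-7/2) = -6 + 14 = 8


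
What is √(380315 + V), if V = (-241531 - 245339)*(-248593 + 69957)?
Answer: √86972889635 ≈ 2.9491e+5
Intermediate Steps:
V = 86972509320 (V = -486870*(-178636) = 86972509320)
√(380315 + V) = √(380315 + 86972509320) = √86972889635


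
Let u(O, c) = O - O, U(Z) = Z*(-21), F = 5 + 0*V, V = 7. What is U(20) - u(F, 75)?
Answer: -420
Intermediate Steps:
F = 5 (F = 5 + 0*7 = 5 + 0 = 5)
U(Z) = -21*Z
u(O, c) = 0
U(20) - u(F, 75) = -21*20 - 1*0 = -420 + 0 = -420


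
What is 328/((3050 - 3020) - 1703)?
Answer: -328/1673 ≈ -0.19605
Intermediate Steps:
328/((3050 - 3020) - 1703) = 328/(30 - 1703) = 328/(-1673) = 328*(-1/1673) = -328/1673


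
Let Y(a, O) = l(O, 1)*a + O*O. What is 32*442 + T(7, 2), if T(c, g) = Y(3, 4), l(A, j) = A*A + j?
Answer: 14211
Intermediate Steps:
l(A, j) = j + A² (l(A, j) = A² + j = j + A²)
Y(a, O) = O² + a*(1 + O²) (Y(a, O) = (1 + O²)*a + O*O = a*(1 + O²) + O² = O² + a*(1 + O²))
T(c, g) = 67 (T(c, g) = 4² + 3*(1 + 4²) = 16 + 3*(1 + 16) = 16 + 3*17 = 16 + 51 = 67)
32*442 + T(7, 2) = 32*442 + 67 = 14144 + 67 = 14211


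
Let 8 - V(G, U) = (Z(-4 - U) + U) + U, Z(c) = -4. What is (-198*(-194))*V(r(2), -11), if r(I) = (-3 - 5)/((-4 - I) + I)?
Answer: 1306008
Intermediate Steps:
r(I) = 2 (r(I) = -8/(-4) = -8*(-¼) = 2)
V(G, U) = 12 - 2*U (V(G, U) = 8 - ((-4 + U) + U) = 8 - (-4 + 2*U) = 8 + (4 - 2*U) = 12 - 2*U)
(-198*(-194))*V(r(2), -11) = (-198*(-194))*(12 - 2*(-11)) = 38412*(12 + 22) = 38412*34 = 1306008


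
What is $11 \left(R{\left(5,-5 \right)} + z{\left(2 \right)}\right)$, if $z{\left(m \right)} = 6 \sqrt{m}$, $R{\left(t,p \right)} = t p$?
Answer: $-275 + 66 \sqrt{2} \approx -181.66$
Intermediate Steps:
$R{\left(t,p \right)} = p t$
$11 \left(R{\left(5,-5 \right)} + z{\left(2 \right)}\right) = 11 \left(\left(-5\right) 5 + 6 \sqrt{2}\right) = 11 \left(-25 + 6 \sqrt{2}\right) = -275 + 66 \sqrt{2}$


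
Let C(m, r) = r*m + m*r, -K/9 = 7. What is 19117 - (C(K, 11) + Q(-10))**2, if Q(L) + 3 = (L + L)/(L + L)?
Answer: -1907427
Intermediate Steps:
K = -63 (K = -9*7 = -63)
C(m, r) = 2*m*r (C(m, r) = m*r + m*r = 2*m*r)
Q(L) = -2 (Q(L) = -3 + (L + L)/(L + L) = -3 + (2*L)/((2*L)) = -3 + (2*L)*(1/(2*L)) = -3 + 1 = -2)
19117 - (C(K, 11) + Q(-10))**2 = 19117 - (2*(-63)*11 - 2)**2 = 19117 - (-1386 - 2)**2 = 19117 - 1*(-1388)**2 = 19117 - 1*1926544 = 19117 - 1926544 = -1907427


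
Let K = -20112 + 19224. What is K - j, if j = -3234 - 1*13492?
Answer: 15838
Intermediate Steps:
j = -16726 (j = -3234 - 13492 = -16726)
K = -888
K - j = -888 - 1*(-16726) = -888 + 16726 = 15838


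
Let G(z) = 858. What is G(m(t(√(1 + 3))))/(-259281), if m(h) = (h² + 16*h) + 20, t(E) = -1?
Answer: -26/7857 ≈ -0.0033091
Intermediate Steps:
m(h) = 20 + h² + 16*h
G(m(t(√(1 + 3))))/(-259281) = 858/(-259281) = 858*(-1/259281) = -26/7857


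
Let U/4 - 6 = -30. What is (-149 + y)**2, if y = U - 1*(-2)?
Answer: 59049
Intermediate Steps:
U = -96 (U = 24 + 4*(-30) = 24 - 120 = -96)
y = -94 (y = -96 - 1*(-2) = -96 + 2 = -94)
(-149 + y)**2 = (-149 - 94)**2 = (-243)**2 = 59049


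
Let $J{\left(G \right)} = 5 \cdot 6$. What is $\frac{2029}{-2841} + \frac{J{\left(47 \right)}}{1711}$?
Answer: $- \frac{3386389}{4860951} \approx -0.69665$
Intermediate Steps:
$J{\left(G \right)} = 30$
$\frac{2029}{-2841} + \frac{J{\left(47 \right)}}{1711} = \frac{2029}{-2841} + \frac{30}{1711} = 2029 \left(- \frac{1}{2841}\right) + 30 \cdot \frac{1}{1711} = - \frac{2029}{2841} + \frac{30}{1711} = - \frac{3386389}{4860951}$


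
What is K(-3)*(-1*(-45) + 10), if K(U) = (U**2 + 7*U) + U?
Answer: -825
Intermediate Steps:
K(U) = U**2 + 8*U
K(-3)*(-1*(-45) + 10) = (-3*(8 - 3))*(-1*(-45) + 10) = (-3*5)*(45 + 10) = -15*55 = -825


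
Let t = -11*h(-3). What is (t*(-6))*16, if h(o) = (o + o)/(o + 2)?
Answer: 6336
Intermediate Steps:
h(o) = 2*o/(2 + o) (h(o) = (2*o)/(2 + o) = 2*o/(2 + o))
t = -66 (t = -22*(-3)/(2 - 3) = -22*(-3)/(-1) = -22*(-3)*(-1) = -11*6 = -66)
(t*(-6))*16 = -66*(-6)*16 = 396*16 = 6336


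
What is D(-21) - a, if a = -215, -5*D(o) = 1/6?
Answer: 6449/30 ≈ 214.97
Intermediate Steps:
D(o) = -1/30 (D(o) = -⅕/6 = -⅕*⅙ = -1/30)
D(-21) - a = -1/30 - 1*(-215) = -1/30 + 215 = 6449/30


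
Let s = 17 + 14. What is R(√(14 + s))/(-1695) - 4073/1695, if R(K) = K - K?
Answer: -4073/1695 ≈ -2.4030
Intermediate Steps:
s = 31
R(K) = 0
R(√(14 + s))/(-1695) - 4073/1695 = 0/(-1695) - 4073/1695 = 0*(-1/1695) - 4073*1/1695 = 0 - 4073/1695 = -4073/1695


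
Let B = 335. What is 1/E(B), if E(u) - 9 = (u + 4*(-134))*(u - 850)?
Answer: 1/103524 ≈ 9.6596e-6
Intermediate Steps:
E(u) = 9 + (-850 + u)*(-536 + u) (E(u) = 9 + (u + 4*(-134))*(u - 850) = 9 + (u - 536)*(-850 + u) = 9 + (-536 + u)*(-850 + u) = 9 + (-850 + u)*(-536 + u))
1/E(B) = 1/(455609 + 335² - 1386*335) = 1/(455609 + 112225 - 464310) = 1/103524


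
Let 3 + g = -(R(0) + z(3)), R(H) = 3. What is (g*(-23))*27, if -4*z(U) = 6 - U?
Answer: 13041/4 ≈ 3260.3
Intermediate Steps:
z(U) = -3/2 + U/4 (z(U) = -(6 - U)/4 = -3/2 + U/4)
g = -21/4 (g = -3 - (3 + (-3/2 + (¼)*3)) = -3 - (3 + (-3/2 + ¾)) = -3 - (3 - ¾) = -3 - 1*9/4 = -3 - 9/4 = -21/4 ≈ -5.2500)
(g*(-23))*27 = -21/4*(-23)*27 = (483/4)*27 = 13041/4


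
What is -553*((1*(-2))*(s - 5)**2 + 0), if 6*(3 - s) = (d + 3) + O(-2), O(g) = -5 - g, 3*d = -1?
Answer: 677425/162 ≈ 4181.6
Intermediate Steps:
d = -1/3 (d = (1/3)*(-1) = -1/3 ≈ -0.33333)
s = 55/18 (s = 3 - ((-1/3 + 3) + (-5 - 1*(-2)))/6 = 3 - (8/3 + (-5 + 2))/6 = 3 - (8/3 - 3)/6 = 3 - 1/6*(-1/3) = 3 + 1/18 = 55/18 ≈ 3.0556)
-553*((1*(-2))*(s - 5)**2 + 0) = -553*((1*(-2))*(55/18 - 5)**2 + 0) = -553*(-2*(-35/18)**2 + 0) = -553*(-2*1225/324 + 0) = -553*(-1225/162 + 0) = -553*(-1225/162) = 677425/162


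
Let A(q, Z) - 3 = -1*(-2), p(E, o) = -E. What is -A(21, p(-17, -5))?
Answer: -5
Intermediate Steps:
A(q, Z) = 5 (A(q, Z) = 3 - 1*(-2) = 3 + 2 = 5)
-A(21, p(-17, -5)) = -1*5 = -5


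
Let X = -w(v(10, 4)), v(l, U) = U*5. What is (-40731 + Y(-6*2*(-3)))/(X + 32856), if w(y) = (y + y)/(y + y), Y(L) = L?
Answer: -8139/6571 ≈ -1.2386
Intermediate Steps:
v(l, U) = 5*U
w(y) = 1 (w(y) = (2*y)/((2*y)) = (2*y)*(1/(2*y)) = 1)
X = -1 (X = -1*1 = -1)
(-40731 + Y(-6*2*(-3)))/(X + 32856) = (-40731 - 6*2*(-3))/(-1 + 32856) = (-40731 - 12*(-3))/32855 = (-40731 + 36)*(1/32855) = -40695*1/32855 = -8139/6571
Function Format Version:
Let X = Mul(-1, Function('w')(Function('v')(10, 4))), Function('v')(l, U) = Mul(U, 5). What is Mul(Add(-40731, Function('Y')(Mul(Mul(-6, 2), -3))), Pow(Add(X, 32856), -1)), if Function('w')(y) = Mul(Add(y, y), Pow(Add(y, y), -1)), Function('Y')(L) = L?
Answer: Rational(-8139, 6571) ≈ -1.2386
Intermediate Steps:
Function('v')(l, U) = Mul(5, U)
Function('w')(y) = 1 (Function('w')(y) = Mul(Mul(2, y), Pow(Mul(2, y), -1)) = Mul(Mul(2, y), Mul(Rational(1, 2), Pow(y, -1))) = 1)
X = -1 (X = Mul(-1, 1) = -1)
Mul(Add(-40731, Function('Y')(Mul(Mul(-6, 2), -3))), Pow(Add(X, 32856), -1)) = Mul(Add(-40731, Mul(Mul(-6, 2), -3)), Pow(Add(-1, 32856), -1)) = Mul(Add(-40731, Mul(-12, -3)), Pow(32855, -1)) = Mul(Add(-40731, 36), Rational(1, 32855)) = Mul(-40695, Rational(1, 32855)) = Rational(-8139, 6571)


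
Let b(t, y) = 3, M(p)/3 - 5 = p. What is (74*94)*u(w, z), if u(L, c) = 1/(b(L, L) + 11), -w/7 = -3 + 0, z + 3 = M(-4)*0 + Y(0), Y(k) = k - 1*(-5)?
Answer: 3478/7 ≈ 496.86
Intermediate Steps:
M(p) = 15 + 3*p
Y(k) = 5 + k (Y(k) = k + 5 = 5 + k)
z = 2 (z = -3 + ((15 + 3*(-4))*0 + (5 + 0)) = -3 + ((15 - 12)*0 + 5) = -3 + (3*0 + 5) = -3 + (0 + 5) = -3 + 5 = 2)
w = 21 (w = -7*(-3 + 0) = -7*(-3) = 21)
u(L, c) = 1/14 (u(L, c) = 1/(3 + 11) = 1/14)
(74*94)*u(w, z) = (74*94)*(1/14) = 6956*(1/14) = 3478/7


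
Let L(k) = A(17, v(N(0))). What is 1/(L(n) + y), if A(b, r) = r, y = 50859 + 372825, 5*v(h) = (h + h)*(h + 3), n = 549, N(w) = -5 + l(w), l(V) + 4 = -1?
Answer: 1/423712 ≈ 2.3601e-6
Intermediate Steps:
l(V) = -5 (l(V) = -4 - 1 = -5)
N(w) = -10 (N(w) = -5 - 5 = -10)
v(h) = 2*h*(3 + h)/5 (v(h) = ((h + h)*(h + 3))/5 = ((2*h)*(3 + h))/5 = (2*h*(3 + h))/5 = 2*h*(3 + h)/5)
y = 423684
L(k) = 28 (L(k) = (2/5)*(-10)*(3 - 10) = (2/5)*(-10)*(-7) = 28)
1/(L(n) + y) = 1/(28 + 423684) = 1/423712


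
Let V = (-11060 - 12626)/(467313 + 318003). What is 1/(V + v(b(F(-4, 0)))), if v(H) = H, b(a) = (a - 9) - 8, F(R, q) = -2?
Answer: -392658/7472345 ≈ -0.052548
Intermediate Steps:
b(a) = -17 + a (b(a) = (-9 + a) - 8 = -17 + a)
V = -11843/392658 (V = -23686/785316 = -23686*1/785316 = -11843/392658 ≈ -0.030161)
1/(V + v(b(F(-4, 0)))) = 1/(-11843/392658 + (-17 - 2)) = 1/(-11843/392658 - 19) = 1/(-7472345/392658) = -392658/7472345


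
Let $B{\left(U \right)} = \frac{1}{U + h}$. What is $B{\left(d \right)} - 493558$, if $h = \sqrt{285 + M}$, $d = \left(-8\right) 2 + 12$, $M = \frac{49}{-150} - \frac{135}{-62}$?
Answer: $- \frac{77701820731}{157432} + \frac{5 \sqrt{3876519}}{157432} \approx -4.9356 \cdot 10^{5}$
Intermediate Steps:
$M = \frac{4303}{2325}$ ($M = 49 \left(- \frac{1}{150}\right) - - \frac{135}{62} = - \frac{49}{150} + \frac{135}{62} = \frac{4303}{2325} \approx 1.8508$)
$d = -4$ ($d = -16 + 12 = -4$)
$h = \frac{4 \sqrt{3876519}}{465}$ ($h = \sqrt{285 + \frac{4303}{2325}} = \sqrt{\frac{666928}{2325}} = \frac{4 \sqrt{3876519}}{465} \approx 16.937$)
$B{\left(U \right)} = \frac{1}{U + \frac{4 \sqrt{3876519}}{465}}$
$B{\left(d \right)} - 493558 = \frac{465}{4 \sqrt{3876519} + 465 \left(-4\right)} - 493558 = \frac{465}{4 \sqrt{3876519} - 1860} - 493558 = \frac{465}{-1860 + 4 \sqrt{3876519}} - 493558 = -493558 + \frac{465}{-1860 + 4 \sqrt{3876519}}$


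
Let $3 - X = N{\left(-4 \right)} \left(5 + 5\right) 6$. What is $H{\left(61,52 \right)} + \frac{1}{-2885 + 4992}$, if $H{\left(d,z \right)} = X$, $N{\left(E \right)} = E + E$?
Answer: $\frac{1017682}{2107} \approx 483.0$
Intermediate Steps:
$N{\left(E \right)} = 2 E$
$X = 483$ ($X = 3 - 2 \left(-4\right) \left(5 + 5\right) 6 = 3 - \left(-8\right) 10 \cdot 6 = 3 - \left(-80\right) 6 = 3 - -480 = 3 + 480 = 483$)
$H{\left(d,z \right)} = 483$
$H{\left(61,52 \right)} + \frac{1}{-2885 + 4992} = 483 + \frac{1}{-2885 + 4992} = 483 + \frac{1}{2107} = \frac{1017682}{2107}$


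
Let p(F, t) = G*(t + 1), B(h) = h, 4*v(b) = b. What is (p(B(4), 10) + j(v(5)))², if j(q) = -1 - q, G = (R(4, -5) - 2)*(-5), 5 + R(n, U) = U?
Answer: 6922161/16 ≈ 4.3264e+5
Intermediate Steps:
v(b) = b/4
R(n, U) = -5 + U
G = 60 (G = ((-5 - 5) - 2)*(-5) = (-10 - 2)*(-5) = -12*(-5) = 60)
p(F, t) = 60 + 60*t (p(F, t) = 60*(t + 1) = 60*(1 + t) = 60 + 60*t)
(p(B(4), 10) + j(v(5)))² = ((60 + 60*10) + (-1 - 5/4))² = ((60 + 600) + (-1 - 1*5/4))² = (660 + (-1 - 5/4))² = (660 - 9/4)² = (2631/4)² = 6922161/16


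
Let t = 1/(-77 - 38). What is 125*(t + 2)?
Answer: 5725/23 ≈ 248.91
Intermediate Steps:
t = -1/115 (t = 1/(-115) = -1/115 ≈ -0.0086956)
125*(t + 2) = 125*(-1/115 + 2) = 125*(229/115) = 5725/23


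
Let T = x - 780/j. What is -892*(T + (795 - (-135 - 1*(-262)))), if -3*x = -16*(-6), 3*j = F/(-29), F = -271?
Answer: -93210432/271 ≈ -3.4395e+5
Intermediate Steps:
j = 271/87 (j = (-271/(-29))/3 = (-271*(-1/29))/3 = (⅓)*(271/29) = 271/87 ≈ 3.1149)
x = -32 (x = -(-16)*(-6)/3 = -⅓*96 = -32)
T = -76532/271 (T = -32 - 780/271/87 = -32 - 780*87/271 = -32 - 1*67860/271 = -32 - 67860/271 = -76532/271 ≈ -282.41)
-892*(T + (795 - (-135 - 1*(-262)))) = -892*(-76532/271 + (795 - (-135 - 1*(-262)))) = -892*(-76532/271 + (795 - (-135 + 262))) = -892*(-76532/271 + (795 - 1*127)) = -892*(-76532/271 + (795 - 127)) = -892*(-76532/271 + 668) = -892*104496/271 = -93210432/271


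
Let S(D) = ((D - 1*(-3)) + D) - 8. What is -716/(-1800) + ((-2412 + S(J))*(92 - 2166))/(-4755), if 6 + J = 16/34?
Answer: -151017077/142650 ≈ -1058.7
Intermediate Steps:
J = -94/17 (J = -6 + 16/34 = -6 + 16*(1/34) = -6 + 8/17 = -94/17 ≈ -5.5294)
S(D) = -5 + 2*D (S(D) = ((D + 3) + D) - 8 = ((3 + D) + D) - 8 = (3 + 2*D) - 8 = -5 + 2*D)
-716/(-1800) + ((-2412 + S(J))*(92 - 2166))/(-4755) = -716/(-1800) + ((-2412 + (-5 + 2*(-94/17)))*(92 - 2166))/(-4755) = -716*(-1/1800) + ((-2412 + (-5 - 188/17))*(-2074))*(-1/4755) = 179/450 + ((-2412 - 273/17)*(-2074))*(-1/4755) = 179/450 - 41277/17*(-2074)*(-1/4755) = 179/450 + 5035794*(-1/4755) = 179/450 - 1678598/1585 = -151017077/142650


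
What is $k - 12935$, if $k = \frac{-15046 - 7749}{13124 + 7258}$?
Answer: $- \frac{263663965}{20382} \approx -12936.0$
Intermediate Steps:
$k = - \frac{22795}{20382} \approx -1.1184$
$k - 12935 = - \frac{22795}{20382} - 12935 = - \frac{263663965}{20382}$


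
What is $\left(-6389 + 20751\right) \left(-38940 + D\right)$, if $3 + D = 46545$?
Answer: $109179924$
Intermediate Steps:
$D = 46542$ ($D = -3 + 46545 = 46542$)
$\left(-6389 + 20751\right) \left(-38940 + D\right) = \left(-6389 + 20751\right) \left(-38940 + 46542\right) = 14362 \cdot 7602 = 109179924$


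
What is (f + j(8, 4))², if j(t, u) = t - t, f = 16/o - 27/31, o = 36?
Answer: 14161/77841 ≈ 0.18192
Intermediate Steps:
f = -119/279 (f = 16/36 - 27/31 = 16*(1/36) - 27*1/31 = 4/9 - 27/31 = -119/279 ≈ -0.42652)
j(t, u) = 0
(f + j(8, 4))² = (-119/279 + 0)² = (-119/279)² = 14161/77841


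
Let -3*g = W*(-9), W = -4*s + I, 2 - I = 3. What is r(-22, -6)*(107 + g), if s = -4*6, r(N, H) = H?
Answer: -2352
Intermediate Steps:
I = -1 (I = 2 - 1*3 = 2 - 3 = -1)
s = -24
W = 95 (W = -4*(-24) - 1 = 96 - 1 = 95)
g = 285 (g = -95*(-9)/3 = -⅓*(-855) = 285)
r(-22, -6)*(107 + g) = -6*(107 + 285) = -6*392 = -2352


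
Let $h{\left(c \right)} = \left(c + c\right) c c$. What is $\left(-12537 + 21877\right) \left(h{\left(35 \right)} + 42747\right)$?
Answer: $1200161980$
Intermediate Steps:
$h{\left(c \right)} = 2 c^{3}$ ($h{\left(c \right)} = 2 c c^{2} = 2 c^{3}$)
$\left(-12537 + 21877\right) \left(h{\left(35 \right)} + 42747\right) = \left(-12537 + 21877\right) \left(2 \cdot 35^{3} + 42747\right) = 9340 \left(2 \cdot 42875 + 42747\right) = 9340 \left(85750 + 42747\right) = 9340 \cdot 128497 = 1200161980$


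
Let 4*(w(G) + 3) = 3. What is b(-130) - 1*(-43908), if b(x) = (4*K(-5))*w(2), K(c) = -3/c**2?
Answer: 1097727/25 ≈ 43909.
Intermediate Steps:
w(G) = -9/4 (w(G) = -3 + (1/4)*3 = -3 + 3/4 = -9/4)
K(c) = -3/c**2
b(x) = 27/25 (b(x) = (4*(-3/(-5)**2))*(-9/4) = (4*(-3*1/25))*(-9/4) = (4*(-3/25))*(-9/4) = -12/25*(-9/4) = 27/25)
b(-130) - 1*(-43908) = 27/25 - 1*(-43908) = 27/25 + 43908 = 1097727/25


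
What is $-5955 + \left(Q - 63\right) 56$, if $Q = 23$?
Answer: $-8195$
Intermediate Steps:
$-5955 + \left(Q - 63\right) 56 = -5955 + \left(23 - 63\right) 56 = -5955 - 2240 = -8195$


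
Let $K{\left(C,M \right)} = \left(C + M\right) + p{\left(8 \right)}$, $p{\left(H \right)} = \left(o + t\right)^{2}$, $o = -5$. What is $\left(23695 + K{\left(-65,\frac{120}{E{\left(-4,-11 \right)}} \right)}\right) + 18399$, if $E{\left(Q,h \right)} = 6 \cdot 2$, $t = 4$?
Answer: $42040$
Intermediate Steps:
$p{\left(H \right)} = 1$ ($p{\left(H \right)} = \left(-5 + 4\right)^{2} = \left(-1\right)^{2} = 1$)
$E{\left(Q,h \right)} = 12$
$K{\left(C,M \right)} = 1 + C + M$ ($K{\left(C,M \right)} = \left(C + M\right) + 1 = 1 + C + M$)
$\left(23695 + K{\left(-65,\frac{120}{E{\left(-4,-11 \right)}} \right)}\right) + 18399 = \left(23695 + \left(1 - 65 + \frac{120}{12}\right)\right) + 18399 = \left(23695 + \left(1 - 65 + 120 \cdot \frac{1}{12}\right)\right) + 18399 = \left(23695 + \left(1 - 65 + 10\right)\right) + 18399 = \left(23695 - 54\right) + 18399 = 23641 + 18399 = 42040$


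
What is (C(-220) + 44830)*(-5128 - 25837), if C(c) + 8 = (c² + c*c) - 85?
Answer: -4382693205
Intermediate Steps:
C(c) = -93 + 2*c² (C(c) = -8 + ((c² + c*c) - 85) = -8 + ((c² + c²) - 85) = -8 + (2*c² - 85) = -8 + (-85 + 2*c²) = -93 + 2*c²)
(C(-220) + 44830)*(-5128 - 25837) = ((-93 + 2*(-220)²) + 44830)*(-5128 - 25837) = ((-93 + 2*48400) + 44830)*(-30965) = ((-93 + 96800) + 44830)*(-30965) = (96707 + 44830)*(-30965) = 141537*(-30965) = -4382693205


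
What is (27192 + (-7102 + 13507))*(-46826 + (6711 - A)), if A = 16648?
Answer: -1907066511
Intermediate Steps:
(27192 + (-7102 + 13507))*(-46826 + (6711 - A)) = (27192 + (-7102 + 13507))*(-46826 + (6711 - 1*16648)) = (27192 + 6405)*(-46826 + (6711 - 16648)) = 33597*(-46826 - 9937) = 33597*(-56763) = -1907066511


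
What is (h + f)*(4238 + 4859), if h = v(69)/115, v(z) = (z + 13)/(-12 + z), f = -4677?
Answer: -278892669341/6555 ≈ -4.2547e+7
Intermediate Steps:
v(z) = (13 + z)/(-12 + z)
h = 82/6555 (h = ((13 + 69)/(-12 + 69))/115 = (82/57)*(1/115) = 82/6555 ≈ 0.012510)
(h + f)*(4238 + 4859) = (82/6555 - 4677)*(4238 + 4859) = -30657653/6555*9097 = -278892669341/6555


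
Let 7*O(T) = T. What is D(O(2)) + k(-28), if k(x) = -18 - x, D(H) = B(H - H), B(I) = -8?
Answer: 2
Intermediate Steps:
O(T) = T/7
D(H) = -8
D(O(2)) + k(-28) = -8 + (-18 - 1*(-28)) = -8 + (-18 + 28) = -8 + 10 = 2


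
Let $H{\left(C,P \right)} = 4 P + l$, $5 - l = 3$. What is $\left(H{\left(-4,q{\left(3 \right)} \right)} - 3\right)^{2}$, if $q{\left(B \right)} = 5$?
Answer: $361$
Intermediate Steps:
$l = 2$ ($l = 5 - 3 = 2$)
$H{\left(C,P \right)} = 2 + 4 P$ ($H{\left(C,P \right)} = 4 P + 2 = 2 + 4 P$)
$\left(H{\left(-4,q{\left(3 \right)} \right)} - 3\right)^{2} = \left(\left(2 + 4 \cdot 5\right) - 3\right)^{2} = \left(\left(2 + 20\right) - 3\right)^{2} = \left(22 - 3\right)^{2} = 19^{2} = 361$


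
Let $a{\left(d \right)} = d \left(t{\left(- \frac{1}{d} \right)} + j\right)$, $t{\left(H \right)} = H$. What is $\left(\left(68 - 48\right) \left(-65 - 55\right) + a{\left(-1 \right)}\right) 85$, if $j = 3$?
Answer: $-204340$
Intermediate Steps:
$a{\left(d \right)} = d \left(3 - \frac{1}{d}\right)$ ($a{\left(d \right)} = d \left(- \frac{1}{d} + 3\right) = d \left(3 - \frac{1}{d}\right)$)
$\left(\left(68 - 48\right) \left(-65 - 55\right) + a{\left(-1 \right)}\right) 85 = \left(\left(68 - 48\right) \left(-65 - 55\right) + \left(-1 + 3 \left(-1\right)\right)\right) 85 = \left(20 \left(-120\right) - 4\right) 85 = \left(-2400 - 4\right) 85 = \left(-2404\right) 85 = -204340$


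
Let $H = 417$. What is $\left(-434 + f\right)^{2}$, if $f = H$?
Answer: $289$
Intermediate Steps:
$f = 417$
$\left(-434 + f\right)^{2} = \left(-434 + 417\right)^{2} = \left(-17\right)^{2} = 289$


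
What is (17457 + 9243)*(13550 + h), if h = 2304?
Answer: 423301800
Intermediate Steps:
(17457 + 9243)*(13550 + h) = (17457 + 9243)*(13550 + 2304) = 26700*15854 = 423301800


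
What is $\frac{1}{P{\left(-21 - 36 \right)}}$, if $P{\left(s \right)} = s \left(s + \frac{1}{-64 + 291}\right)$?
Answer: $\frac{227}{737466} \approx 0.00030781$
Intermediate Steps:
$P{\left(s \right)} = s \left(\frac{1}{227} + s\right)$ ($P{\left(s \right)} = s \left(s + \frac{1}{227}\right) = s \left(\frac{1}{227} + s\right)$)
$\frac{1}{P{\left(-21 - 36 \right)}} = \frac{1}{\left(-21 - 36\right) \left(\frac{1}{227} - 57\right)} = \frac{1}{\left(-57\right) \left(\frac{1}{227} - 57\right)} = \frac{1}{\left(-57\right) \left(- \frac{12938}{227}\right)} = \frac{1}{\frac{737466}{227}} = \frac{227}{737466}$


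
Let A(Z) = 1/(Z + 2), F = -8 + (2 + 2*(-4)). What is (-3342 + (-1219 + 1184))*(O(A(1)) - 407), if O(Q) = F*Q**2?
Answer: 12417229/9 ≈ 1.3797e+6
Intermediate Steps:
F = -14 (F = -8 + (2 - 8) = -8 - 6 = -14)
A(Z) = 1/(2 + Z)
O(Q) = -14*Q**2
(-3342 + (-1219 + 1184))*(O(A(1)) - 407) = (-3342 + (-1219 + 1184))*(-14/(2 + 1)**2 - 407) = (-3342 - 35)*(-14*(1/3)**2 - 407) = -3377*(-14*(1/3)**2 - 407) = -3377*(-14*1/9 - 407) = -3377*(-14/9 - 407) = -3377*(-3677/9) = 12417229/9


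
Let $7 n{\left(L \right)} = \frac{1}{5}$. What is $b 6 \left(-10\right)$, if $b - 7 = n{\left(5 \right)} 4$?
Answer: $- \frac{2988}{7} \approx -426.86$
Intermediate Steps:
$n{\left(L \right)} = \frac{1}{35}$ ($n{\left(L \right)} = \frac{1}{7 \cdot 5} = \frac{1}{7} \cdot \frac{1}{5} = \frac{1}{35}$)
$b = \frac{249}{35}$ ($b = 7 + \frac{1}{35} \cdot 4 = 7 + \frac{4}{35} = \frac{249}{35} \approx 7.1143$)
$b 6 \left(-10\right) = \frac{249}{35} \cdot 6 \left(-10\right) = \frac{1494}{35} \left(-10\right) = - \frac{2988}{7}$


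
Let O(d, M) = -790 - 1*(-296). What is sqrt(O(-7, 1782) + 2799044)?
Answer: 45*sqrt(1382) ≈ 1672.9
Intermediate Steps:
O(d, M) = -494 (O(d, M) = -790 + 296 = -494)
sqrt(O(-7, 1782) + 2799044) = sqrt(-494 + 2799044) = sqrt(2798550) = 45*sqrt(1382)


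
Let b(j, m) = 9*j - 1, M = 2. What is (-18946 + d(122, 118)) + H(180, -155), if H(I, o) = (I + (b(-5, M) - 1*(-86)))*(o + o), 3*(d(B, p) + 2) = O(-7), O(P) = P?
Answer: -261451/3 ≈ -87150.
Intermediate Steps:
d(B, p) = -13/3 (d(B, p) = -2 + (⅓)*(-7) = -2 - 7/3 = -13/3)
b(j, m) = -1 + 9*j
H(I, o) = 2*o*(40 + I) (H(I, o) = (I + ((-1 + 9*(-5)) - 1*(-86)))*(o + o) = (I + ((-1 - 45) + 86))*(2*o) = (I + (-46 + 86))*(2*o) = (I + 40)*(2*o) = (40 + I)*(2*o) = 2*o*(40 + I))
(-18946 + d(122, 118)) + H(180, -155) = (-18946 - 13/3) + 2*(-155)*(40 + 180) = -56851/3 + 2*(-155)*220 = -56851/3 - 68200 = -261451/3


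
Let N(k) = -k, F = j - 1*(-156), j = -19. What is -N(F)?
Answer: 137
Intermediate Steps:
F = 137 (F = -19 - 1*(-156) = -19 + 156 = 137)
-N(F) = -(-1)*137 = -1*(-137) = 137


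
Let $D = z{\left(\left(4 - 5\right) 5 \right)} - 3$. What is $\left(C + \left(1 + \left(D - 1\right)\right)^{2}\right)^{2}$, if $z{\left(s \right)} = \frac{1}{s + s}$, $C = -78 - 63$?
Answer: $\frac{172633321}{10000} \approx 17263.0$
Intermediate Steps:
$C = -141$ ($C = -78 - 63 = -141$)
$z{\left(s \right)} = \frac{1}{2 s}$
$D = - \frac{31}{10}$ ($D = \frac{1}{2 \left(4 - 5\right) 5} - 3 = \frac{1}{2 \left(\left(-1\right) 5\right)} - 3 = \frac{1}{2 \left(-5\right)} - 3 = \frac{1}{2} \left(- \frac{1}{5}\right) - 3 = - \frac{1}{10} - 3 = - \frac{31}{10} \approx -3.1$)
$\left(C + \left(1 + \left(D - 1\right)\right)^{2}\right)^{2} = \left(-141 + \left(1 - \frac{41}{10}\right)^{2}\right)^{2} = \left(-141 + \left(- \frac{31}{10}\right)^{2}\right)^{2} = \left(-141 + \frac{961}{100}\right)^{2} = \left(- \frac{13139}{100}\right)^{2} = \frac{172633321}{10000}$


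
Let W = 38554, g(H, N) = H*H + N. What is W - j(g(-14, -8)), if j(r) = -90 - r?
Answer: 38832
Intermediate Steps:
g(H, N) = N + H² (g(H, N) = H² + N = N + H²)
W - j(g(-14, -8)) = 38554 - (-90 - (-8 + (-14)²)) = 38554 - (-90 - (-8 + 196)) = 38554 - (-90 - 1*188) = 38554 - (-90 - 188) = 38554 - 1*(-278) = 38554 + 278 = 38832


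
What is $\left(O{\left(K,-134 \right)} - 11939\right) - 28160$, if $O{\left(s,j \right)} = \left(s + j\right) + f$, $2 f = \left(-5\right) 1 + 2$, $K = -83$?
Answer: $- \frac{80635}{2} \approx -40318.0$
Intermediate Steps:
$f = - \frac{3}{2}$ ($f = \frac{\left(-5\right) 1 + 2}{2} = \frac{-5 + 2}{2} = \frac{1}{2} \left(-3\right) = - \frac{3}{2} \approx -1.5$)
$O{\left(s,j \right)} = - \frac{3}{2} + j + s$ ($O{\left(s,j \right)} = \left(s + j\right) - \frac{3}{2} = \left(j + s\right) - \frac{3}{2} = - \frac{3}{2} + j + s$)
$\left(O{\left(K,-134 \right)} - 11939\right) - 28160 = \left(\left(- \frac{3}{2} - 134 - 83\right) - 11939\right) - 28160 = \left(- \frac{437}{2} - 11939\right) - 28160 = - \frac{24315}{2} - 28160 = - \frac{80635}{2}$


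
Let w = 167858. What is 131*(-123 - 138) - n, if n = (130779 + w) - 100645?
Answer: -232183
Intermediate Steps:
n = 197992 (n = (130779 + 167858) - 100645 = 298637 - 100645 = 197992)
131*(-123 - 138) - n = 131*(-123 - 138) - 1*197992 = 131*(-261) - 197992 = -34191 - 197992 = -232183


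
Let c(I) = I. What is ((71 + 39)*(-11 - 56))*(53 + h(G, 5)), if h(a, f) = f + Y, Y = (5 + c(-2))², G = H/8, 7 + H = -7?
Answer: -493790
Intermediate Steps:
H = -14 (H = -7 - 7 = -14)
G = -7/4 (G = -14/8 = -14*⅛ = -7/4 ≈ -1.7500)
Y = 9 (Y = (5 - 2)² = 3² = 9)
h(a, f) = 9 + f (h(a, f) = f + 9 = 9 + f)
((71 + 39)*(-11 - 56))*(53 + h(G, 5)) = ((71 + 39)*(-11 - 56))*(53 + (9 + 5)) = (110*(-67))*(53 + 14) = -7370*67 = -493790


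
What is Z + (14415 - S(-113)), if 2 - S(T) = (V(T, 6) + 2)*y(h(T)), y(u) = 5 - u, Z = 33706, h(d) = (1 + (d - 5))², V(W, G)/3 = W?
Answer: 4659627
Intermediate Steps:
V(W, G) = 3*W
h(d) = (-4 + d)² (h(d) = (1 + (-5 + d))² = (-4 + d)²)
S(T) = 2 - (2 + 3*T)*(5 - (-4 + T)²) (S(T) = 2 - (3*T + 2)*(5 - (-4 + T)²) = 2 - (2 + 3*T)*(5 - (-4 + T)²))
Z + (14415 - S(-113)) = 33706 + (14415 - (24 - 22*(-113)² + 3*(-113)³ + 17*(-113))) = 33706 + (14415 - (24 - 22*12769 + 3*(-1442897) - 1921)) = 33706 + (14415 - (24 - 280918 - 4328691 - 1921)) = 33706 + (14415 - 1*(-4611506)) = 33706 + (14415 + 4611506) = 33706 + 4625921 = 4659627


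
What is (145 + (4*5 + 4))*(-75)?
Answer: -12675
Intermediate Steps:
(145 + (4*5 + 4))*(-75) = (145 + (20 + 4))*(-75) = (145 + 24)*(-75) = 169*(-75) = -12675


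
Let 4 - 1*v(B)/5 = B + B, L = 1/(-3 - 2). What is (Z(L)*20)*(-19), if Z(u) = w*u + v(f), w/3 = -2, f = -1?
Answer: -11856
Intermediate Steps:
L = -⅕ (L = 1/(-5) = -⅕ ≈ -0.20000)
v(B) = 20 - 10*B (v(B) = 20 - 5*(B + B) = 20 - 10*B)
w = -6 (w = 3*(-2) = -6)
Z(u) = 30 - 6*u (Z(u) = -6*u + (20 - 10*(-1)) = -6*u + (20 + 10) = -6*u + 30 = 30 - 6*u)
(Z(L)*20)*(-19) = ((30 - 6*(-⅕))*20)*(-19) = ((30 + 6/5)*20)*(-19) = ((156/5)*20)*(-19) = 624*(-19) = -11856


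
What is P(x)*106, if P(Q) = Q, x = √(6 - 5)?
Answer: 106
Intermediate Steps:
x = 1 (x = √1 = 1)
P(x)*106 = 1*106 = 106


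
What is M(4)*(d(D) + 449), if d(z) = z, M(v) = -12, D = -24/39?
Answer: -69948/13 ≈ -5380.6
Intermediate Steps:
D = -8/13 (D = -24*1/39 = -8/13 ≈ -0.61539)
M(4)*(d(D) + 449) = -12*(-8/13 + 449) = -12*5829/13 = -69948/13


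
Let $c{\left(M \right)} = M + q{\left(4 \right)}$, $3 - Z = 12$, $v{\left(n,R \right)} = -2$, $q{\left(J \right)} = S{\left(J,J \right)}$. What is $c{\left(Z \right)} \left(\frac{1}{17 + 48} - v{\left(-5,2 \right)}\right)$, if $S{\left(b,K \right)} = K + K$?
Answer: $- \frac{131}{65} \approx -2.0154$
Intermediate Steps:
$S{\left(b,K \right)} = 2 K$
$q{\left(J \right)} = 2 J$
$Z = -9$ ($Z = 3 - 12 = -9$)
$c{\left(M \right)} = 8 + M$ ($c{\left(M \right)} = M + 2 \cdot 4 = M + 8 = 8 + M$)
$c{\left(Z \right)} \left(\frac{1}{17 + 48} - v{\left(-5,2 \right)}\right) = \left(8 - 9\right) \left(\frac{1}{17 + 48} - -2\right) = - (\frac{1}{65} + 2) = \left(-1\right) \frac{131}{65} = - \frac{131}{65}$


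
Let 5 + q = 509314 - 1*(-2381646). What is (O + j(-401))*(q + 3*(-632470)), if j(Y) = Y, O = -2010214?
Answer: -1997636480175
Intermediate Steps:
q = 2890955 (q = -5 + (509314 - 1*(-2381646)) = -5 + (509314 + 2381646) = -5 + 2890960 = 2890955)
(O + j(-401))*(q + 3*(-632470)) = (-2010214 - 401)*(2890955 + 3*(-632470)) = -2010615*(2890955 - 1897410) = -2010615*993545 = -1997636480175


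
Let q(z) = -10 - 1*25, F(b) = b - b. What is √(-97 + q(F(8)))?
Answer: 2*I*√33 ≈ 11.489*I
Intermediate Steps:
F(b) = 0
q(z) = -35 (q(z) = -10 - 25 = -35)
√(-97 + q(F(8))) = √(-97 - 35) = √(-132) = 2*I*√33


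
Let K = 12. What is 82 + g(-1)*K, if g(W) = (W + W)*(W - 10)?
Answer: 346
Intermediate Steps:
g(W) = 2*W*(-10 + W) (g(W) = (2*W)*(-10 + W) = 2*W*(-10 + W))
82 + g(-1)*K = 82 + (2*(-1)*(-10 - 1))*12 = 82 + (2*(-1)*(-11))*12 = 82 + 22*12 = 82 + 264 = 346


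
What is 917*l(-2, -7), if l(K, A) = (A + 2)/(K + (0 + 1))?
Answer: 4585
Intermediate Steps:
l(K, A) = (2 + A)/(1 + K) (l(K, A) = (2 + A)/(K + 1) = (2 + A)/(1 + K))
917*l(-2, -7) = 917*((2 - 7)/(1 - 2)) = 917*(-5/(-1)) = 917*(-1*(-5)) = 917*5 = 4585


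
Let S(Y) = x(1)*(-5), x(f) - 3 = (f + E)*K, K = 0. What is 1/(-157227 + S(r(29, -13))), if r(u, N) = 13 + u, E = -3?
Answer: -1/157242 ≈ -6.3596e-6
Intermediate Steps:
x(f) = 3 (x(f) = 3 + (f - 3)*0 = 3 + (-3 + f)*0 = 3 + 0 = 3)
S(Y) = -15 (S(Y) = 3*(-5) = -15)
1/(-157227 + S(r(29, -13))) = 1/(-157227 - 15) = 1/(-157242) = -1/157242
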